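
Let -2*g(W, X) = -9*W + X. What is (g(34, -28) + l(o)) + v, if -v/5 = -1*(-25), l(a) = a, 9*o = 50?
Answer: 428/9 ≈ 47.556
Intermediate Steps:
g(W, X) = -X/2 + 9*W/2 (g(W, X) = -(-9*W + X)/2 = -(X - 9*W)/2 = -X/2 + 9*W/2)
o = 50/9 (o = (⅑)*50 = 50/9 ≈ 5.5556)
v = -125 (v = -(-5)*(-25) = -5*25 = -125)
(g(34, -28) + l(o)) + v = ((-½*(-28) + (9/2)*34) + 50/9) - 125 = ((14 + 153) + 50/9) - 125 = (167 + 50/9) - 125 = 1553/9 - 125 = 428/9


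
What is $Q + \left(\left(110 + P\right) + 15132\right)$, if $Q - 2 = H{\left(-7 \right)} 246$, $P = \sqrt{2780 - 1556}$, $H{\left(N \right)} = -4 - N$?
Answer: $15982 + 6 \sqrt{34} \approx 16017.0$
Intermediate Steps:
$P = 6 \sqrt{34}$ ($P = \sqrt{1224} = 6 \sqrt{34} \approx 34.986$)
$Q = 740$ ($Q = 2 + \left(-4 - -7\right) 246 = 2 + \left(-4 + 7\right) 246 = 2 + 3 \cdot 246 = 2 + 738 = 740$)
$Q + \left(\left(110 + P\right) + 15132\right) = 740 + \left(\left(110 + 6 \sqrt{34}\right) + 15132\right) = 740 + \left(15242 + 6 \sqrt{34}\right) = 15982 + 6 \sqrt{34}$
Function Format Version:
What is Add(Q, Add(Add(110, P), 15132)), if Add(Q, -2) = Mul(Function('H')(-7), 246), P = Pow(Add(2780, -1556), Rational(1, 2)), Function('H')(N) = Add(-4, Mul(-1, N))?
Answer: Add(15982, Mul(6, Pow(34, Rational(1, 2)))) ≈ 16017.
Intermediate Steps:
P = Mul(6, Pow(34, Rational(1, 2))) (P = Pow(1224, Rational(1, 2)) = Mul(6, Pow(34, Rational(1, 2))) ≈ 34.986)
Q = 740 (Q = Add(2, Mul(Add(-4, Mul(-1, -7)), 246)) = Add(2, Mul(Add(-4, 7), 246)) = Add(2, Mul(3, 246)) = Add(2, 738) = 740)
Add(Q, Add(Add(110, P), 15132)) = Add(740, Add(Add(110, Mul(6, Pow(34, Rational(1, 2)))), 15132)) = Add(740, Add(15242, Mul(6, Pow(34, Rational(1, 2))))) = Add(15982, Mul(6, Pow(34, Rational(1, 2))))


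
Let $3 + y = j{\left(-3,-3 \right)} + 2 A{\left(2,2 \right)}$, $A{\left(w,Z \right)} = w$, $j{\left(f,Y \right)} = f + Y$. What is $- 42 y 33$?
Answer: $6930$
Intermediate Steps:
$j{\left(f,Y \right)} = Y + f$
$y = -5$ ($y = -3 + \left(\left(-3 - 3\right) + 2 \cdot 2\right) = -3 + \left(-6 + 4\right) = -3 - 2 = -5$)
$- 42 y 33 = \left(-42\right) \left(-5\right) 33 = 210 \cdot 33 = 6930$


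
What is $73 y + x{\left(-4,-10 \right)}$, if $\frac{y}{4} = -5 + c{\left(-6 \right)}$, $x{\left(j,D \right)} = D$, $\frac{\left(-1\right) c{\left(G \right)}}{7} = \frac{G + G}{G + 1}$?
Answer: $- \frac{31878}{5} \approx -6375.6$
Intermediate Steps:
$c{\left(G \right)} = - \frac{14 G}{1 + G}$ ($c{\left(G \right)} = - 7 \frac{G + G}{G + 1} = - 7 \frac{2 G}{1 + G} = - \frac{14 G}{1 + G}$)
$y = - \frac{436}{5}$ ($y = 4 \left(-5 - - \frac{84}{1 - 6}\right) = 4 \left(-5 - - \frac{84}{-5}\right) = 4 \left(-5 - \left(-84\right) \left(- \frac{1}{5}\right)\right) = 4 \left(-5 - \frac{84}{5}\right) = 4 \left(- \frac{109}{5}\right) = - \frac{436}{5} \approx -87.2$)
$73 y + x{\left(-4,-10 \right)} = 73 \left(- \frac{436}{5}\right) - 10 = - \frac{31828}{5} - 10 = - \frac{31878}{5}$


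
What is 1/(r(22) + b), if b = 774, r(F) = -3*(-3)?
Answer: 1/783 ≈ 0.0012771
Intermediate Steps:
r(F) = 9
1/(r(22) + b) = 1/(9 + 774) = 1/783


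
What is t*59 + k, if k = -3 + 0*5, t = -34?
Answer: -2009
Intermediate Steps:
k = -3 (k = -3 + 0 = -3)
t*59 + k = -34*59 - 3 = -2006 - 3 = -2009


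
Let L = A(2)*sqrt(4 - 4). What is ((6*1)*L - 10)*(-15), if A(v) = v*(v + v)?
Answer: 150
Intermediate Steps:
A(v) = 2*v**2 (A(v) = v*(2*v) = 2*v**2)
L = 0 (L = (2*2**2)*sqrt(4 - 4) = (2*4)*sqrt(0) = 8*0 = 0)
((6*1)*L - 10)*(-15) = ((6*1)*0 - 10)*(-15) = (6*0 - 10)*(-15) = (0 - 10)*(-15) = -10*(-15) = 150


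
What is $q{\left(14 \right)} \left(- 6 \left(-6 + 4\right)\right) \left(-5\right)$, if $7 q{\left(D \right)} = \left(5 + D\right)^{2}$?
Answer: $- \frac{21660}{7} \approx -3094.3$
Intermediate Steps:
$q{\left(D \right)} = \frac{\left(5 + D\right)^{2}}{7}$
$q{\left(14 \right)} \left(- 6 \left(-6 + 4\right)\right) \left(-5\right) = \frac{\left(5 + 14\right)^{2}}{7} \left(- 6 \left(-6 + 4\right)\right) \left(-5\right) = \frac{19^{2}}{7} \left(\left(-6\right) \left(-2\right)\right) \left(-5\right) = \frac{1}{7} \cdot 361 \cdot 12 \left(-5\right) = \frac{361}{7} \cdot 12 \left(-5\right) = \frac{4332}{7} \left(-5\right) = - \frac{21660}{7}$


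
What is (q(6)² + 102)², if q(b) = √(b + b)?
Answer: 12996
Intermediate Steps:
q(b) = √2*√b (q(b) = √(2*b) = √2*√b)
(q(6)² + 102)² = ((√2*√6)² + 102)² = ((2*√3)² + 102)² = (12 + 102)² = 114² = 12996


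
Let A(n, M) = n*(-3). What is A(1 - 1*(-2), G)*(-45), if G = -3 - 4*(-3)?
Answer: 405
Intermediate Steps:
G = 9 (G = -3 + 12 = 9)
A(n, M) = -3*n
A(1 - 1*(-2), G)*(-45) = -3*(1 - 1*(-2))*(-45) = -3*(1 + 2)*(-45) = -3*3*(-45) = -9*(-45) = 405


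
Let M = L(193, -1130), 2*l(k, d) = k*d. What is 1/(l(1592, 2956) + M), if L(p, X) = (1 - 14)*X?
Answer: 1/2367666 ≈ 4.2236e-7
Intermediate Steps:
l(k, d) = d*k/2 (l(k, d) = (k*d)/2 = (d*k)/2 = d*k/2)
L(p, X) = -13*X
M = 14690 (M = -13*(-1130) = 14690)
1/(l(1592, 2956) + M) = 1/((½)*2956*1592 + 14690) = 1/(2352976 + 14690) = 1/2367666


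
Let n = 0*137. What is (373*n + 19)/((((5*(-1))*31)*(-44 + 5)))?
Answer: 19/6045 ≈ 0.0031431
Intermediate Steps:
n = 0
(373*n + 19)/((((5*(-1))*31)*(-44 + 5))) = (373*0 + 19)/((((5*(-1))*31)*(-44 + 5))) = (0 + 19)/((-5*31*(-39))) = 19/((-155*(-39))) = 19/6045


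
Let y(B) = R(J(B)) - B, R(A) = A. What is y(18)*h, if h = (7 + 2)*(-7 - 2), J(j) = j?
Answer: 0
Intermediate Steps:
h = -81 (h = 9*(-9) = -81)
y(B) = 0 (y(B) = B - B = 0)
y(18)*h = 0*(-81) = 0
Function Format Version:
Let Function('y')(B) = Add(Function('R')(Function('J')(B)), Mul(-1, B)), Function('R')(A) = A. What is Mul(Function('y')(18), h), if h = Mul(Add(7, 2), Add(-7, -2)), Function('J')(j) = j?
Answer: 0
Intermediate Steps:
h = -81 (h = Mul(9, -9) = -81)
Function('y')(B) = 0 (Function('y')(B) = Add(B, Mul(-1, B)) = 0)
Mul(Function('y')(18), h) = Mul(0, -81) = 0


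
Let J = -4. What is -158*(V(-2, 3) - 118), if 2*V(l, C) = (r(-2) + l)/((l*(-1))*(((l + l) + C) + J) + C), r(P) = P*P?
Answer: 130666/7 ≈ 18667.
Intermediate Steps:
r(P) = P²
V(l, C) = (4 + l)/(2*(C - l*(-4 + C + 2*l))) (V(l, C) = (((-2)² + l)/((l*(-1))*(((l + l) + C) - 4) + C))/2 = ((4 + l)/((-l)*((2*l + C) - 4) + C))/2 = ((4 + l)/((-l)*((C + 2*l) - 4) + C))/2 = ((4 + l)/((-l)*(-4 + C + 2*l) + C))/2 = ((4 + l)/(-l*(-4 + C + 2*l) + C))/2 = ((4 + l)/(C - l*(-4 + C + 2*l)))/2 = (4 + l)/(2*(C - l*(-4 + C + 2*l))))
-158*(V(-2, 3) - 118) = -158*((-2 - ½*(-2))/(-1*3 - 4*(-2) + 2*(-2)² + 3*(-2)) - 118) = -158*((-2 + 1)/(-3 + 8 + 2*4 - 6) - 118) = -158*(-1/(-3 + 8 + 8 - 6) - 118) = -158*(-1/7 - 118) = -158*((⅐)*(-1) - 118) = -158*(-⅐ - 118) = -158*(-827/7) = 130666/7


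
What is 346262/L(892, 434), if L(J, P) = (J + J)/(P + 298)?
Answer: 31682973/223 ≈ 1.4208e+5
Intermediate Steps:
L(J, P) = 2*J/(298 + P) (L(J, P) = (2*J)/(298 + P) = 2*J/(298 + P))
346262/L(892, 434) = 346262/((2*892/(298 + 434))) = 346262/((2*892/732)) = 346262/((2*892*(1/732))) = 346262/(446/183) = 346262*(183/446) = 31682973/223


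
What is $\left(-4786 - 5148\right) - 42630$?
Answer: $-52564$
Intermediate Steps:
$\left(-4786 - 5148\right) - 42630 = -9934 - 42630 = -52564$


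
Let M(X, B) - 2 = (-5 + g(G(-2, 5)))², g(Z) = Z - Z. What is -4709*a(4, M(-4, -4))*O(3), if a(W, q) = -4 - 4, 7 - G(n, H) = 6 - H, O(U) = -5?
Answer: -188360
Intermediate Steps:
G(n, H) = 1 + H (G(n, H) = 7 - (6 - H) = 7 + (-6 + H) = 1 + H)
g(Z) = 0
M(X, B) = 27 (M(X, B) = 2 + (-5 + 0)² = 2 + (-5)² = 2 + 25 = 27)
a(W, q) = -8
-4709*a(4, M(-4, -4))*O(3) = -(-37672)*(-5) = -4709*40 = -188360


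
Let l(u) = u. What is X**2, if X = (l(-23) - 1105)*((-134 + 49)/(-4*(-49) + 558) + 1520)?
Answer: 417756920963792400/142129 ≈ 2.9393e+12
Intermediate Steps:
X = -646341180/377 (X = (-23 - 1105)*((-134 + 49)/(-4*(-49) + 558) + 1520) = -1128*(-85/(196 + 558) + 1520) = -1128*(-85/754 + 1520) = -1128*1145995/754 = -646341180/377 ≈ -1.7144e+6)
X**2 = (-646341180/377)**2 = 417756920963792400/142129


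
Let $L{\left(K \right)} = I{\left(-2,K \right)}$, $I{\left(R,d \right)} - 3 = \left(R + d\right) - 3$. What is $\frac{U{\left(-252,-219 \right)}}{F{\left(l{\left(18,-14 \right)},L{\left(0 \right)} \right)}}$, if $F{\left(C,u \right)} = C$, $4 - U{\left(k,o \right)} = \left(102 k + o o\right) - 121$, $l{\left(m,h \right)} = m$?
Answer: $- \frac{11066}{9} \approx -1229.6$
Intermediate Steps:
$I{\left(R,d \right)} = R + d$ ($I{\left(R,d \right)} = 3 - \left(3 - R - d\right) = 3 + \left(-3 + R + d\right) = R + d$)
$U{\left(k,o \right)} = 125 - o^{2} - 102 k$ ($U{\left(k,o \right)} = 4 - \left(\left(102 k + o o\right) - 121\right) = 4 - \left(\left(102 k + o^{2}\right) - 121\right) = 4 - \left(\left(o^{2} + 102 k\right) - 121\right) = 4 - \left(-121 + o^{2} + 102 k\right) = 125 - o^{2} - 102 k$)
$L{\left(K \right)} = -2 + K$
$\frac{U{\left(-252,-219 \right)}}{F{\left(l{\left(18,-14 \right)},L{\left(0 \right)} \right)}} = \frac{125 - \left(-219\right)^{2} - -25704}{18} = \left(125 - 47961 + 25704\right) \frac{1}{18} = \left(-22132\right) \frac{1}{18} = - \frac{11066}{9}$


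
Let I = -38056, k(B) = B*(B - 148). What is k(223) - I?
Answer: 54781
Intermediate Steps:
k(B) = B*(-148 + B)
k(223) - I = 223*(-148 + 223) - 1*(-38056) = 223*75 + 38056 = 16725 + 38056 = 54781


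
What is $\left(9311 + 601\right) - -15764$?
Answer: $25676$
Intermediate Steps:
$\left(9311 + 601\right) - -15764 = 9912 + 15764 = 25676$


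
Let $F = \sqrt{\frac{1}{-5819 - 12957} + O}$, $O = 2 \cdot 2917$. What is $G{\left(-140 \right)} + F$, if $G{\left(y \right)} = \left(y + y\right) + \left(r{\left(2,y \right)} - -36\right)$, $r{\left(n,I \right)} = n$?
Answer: $-242 + \frac{\sqrt{514176925002}}{9388} \approx -165.62$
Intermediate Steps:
$O = 5834$
$G{\left(y \right)} = 38 + 2 y$ ($G{\left(y \right)} = \left(y + y\right) + \left(2 - -36\right) = 2 y + \left(2 + 36\right) = 2 y + 38 = 38 + 2 y$)
$F = \frac{\sqrt{514176925002}}{9388}$ ($F = \sqrt{\frac{1}{-5819 - 12957} + 5834} = \sqrt{\frac{1}{-18776} + 5834} = \sqrt{- \frac{1}{18776} + 5834} = \sqrt{\frac{109539183}{18776}} = \frac{\sqrt{514176925002}}{9388} \approx 76.381$)
$G{\left(-140 \right)} + F = \left(38 + 2 \left(-140\right)\right) + \frac{\sqrt{514176925002}}{9388} = \left(38 - 280\right) + \frac{\sqrt{514176925002}}{9388} = -242 + \frac{\sqrt{514176925002}}{9388}$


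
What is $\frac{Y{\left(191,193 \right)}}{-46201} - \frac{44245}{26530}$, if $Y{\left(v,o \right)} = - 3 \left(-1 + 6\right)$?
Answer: $- \frac{408753059}{245142506} \approx -1.6674$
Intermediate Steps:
$Y{\left(v,o \right)} = -15$ ($Y{\left(v,o \right)} = \left(-3\right) 5 = -15$)
$\frac{Y{\left(191,193 \right)}}{-46201} - \frac{44245}{26530} = - \frac{15}{-46201} - \frac{44245}{26530} = \left(-15\right) \left(- \frac{1}{46201}\right) - \frac{8849}{5306} = \frac{15}{46201} - \frac{8849}{5306} = - \frac{408753059}{245142506}$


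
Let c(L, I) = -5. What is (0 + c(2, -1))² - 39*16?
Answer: -599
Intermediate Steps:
(0 + c(2, -1))² - 39*16 = (0 - 5)² - 39*16 = (-5)² - 624 = 25 - 624 = -599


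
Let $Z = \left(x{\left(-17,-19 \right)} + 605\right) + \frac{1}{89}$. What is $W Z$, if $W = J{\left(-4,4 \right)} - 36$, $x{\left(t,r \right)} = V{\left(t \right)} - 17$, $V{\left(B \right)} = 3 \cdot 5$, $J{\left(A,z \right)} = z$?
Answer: $- \frac{1717376}{89} \approx -19296.0$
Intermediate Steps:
$V{\left(B \right)} = 15$
$x{\left(t,r \right)} = -2$ ($x{\left(t,r \right)} = 15 - 17 = -2$)
$Z = \frac{53668}{89}$ ($Z = \left(-2 + 605\right) + \frac{1}{89} = 603 + \frac{1}{89} = \frac{53668}{89} \approx 603.01$)
$W = -32$ ($W = 4 - 36 = -32$)
$W Z = \left(-32\right) \frac{53668}{89} = - \frac{1717376}{89}$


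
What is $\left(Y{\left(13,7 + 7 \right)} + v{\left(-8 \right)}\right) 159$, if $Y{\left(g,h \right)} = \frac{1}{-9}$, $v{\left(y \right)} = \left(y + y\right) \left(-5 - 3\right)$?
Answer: $\frac{61003}{3} \approx 20334.0$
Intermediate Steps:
$v{\left(y \right)} = - 16 y$ ($v{\left(y \right)} = 2 y \left(-8\right) = - 16 y$)
$Y{\left(g,h \right)} = - \frac{1}{9}$
$\left(Y{\left(13,7 + 7 \right)} + v{\left(-8 \right)}\right) 159 = \left(- \frac{1}{9} - -128\right) 159 = \left(- \frac{1}{9} + 128\right) 159 = \frac{1151}{9} \cdot 159 = \frac{61003}{3}$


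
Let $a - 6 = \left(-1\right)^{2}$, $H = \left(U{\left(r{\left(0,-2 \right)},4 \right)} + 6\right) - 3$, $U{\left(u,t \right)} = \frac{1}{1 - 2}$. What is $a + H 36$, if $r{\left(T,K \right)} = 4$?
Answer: $79$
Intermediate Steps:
$U{\left(u,t \right)} = -1$ ($U{\left(u,t \right)} = \frac{1}{-1} = -1$)
$H = 2$ ($H = \left(-1 + 6\right) - 3 = 5 - 3 = 2$)
$a = 7$ ($a = 6 + \left(-1\right)^{2} = 6 + 1 = 7$)
$a + H 36 = 7 + 2 \cdot 36 = 7 + 72 = 79$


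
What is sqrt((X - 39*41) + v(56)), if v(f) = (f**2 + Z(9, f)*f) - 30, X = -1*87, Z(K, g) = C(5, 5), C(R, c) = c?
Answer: 10*sqrt(17) ≈ 41.231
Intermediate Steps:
Z(K, g) = 5
X = -87
v(f) = -30 + f**2 + 5*f (v(f) = (f**2 + 5*f) - 30 = -30 + f**2 + 5*f)
sqrt((X - 39*41) + v(56)) = sqrt((-87 - 39*41) + (-30 + 56**2 + 5*56)) = sqrt((-87 - 1599) + (-30 + 3136 + 280)) = sqrt(-1686 + 3386) = sqrt(1700) = 10*sqrt(17)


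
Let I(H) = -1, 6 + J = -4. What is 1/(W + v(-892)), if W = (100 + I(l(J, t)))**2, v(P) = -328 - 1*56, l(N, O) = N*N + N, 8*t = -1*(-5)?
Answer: 1/9417 ≈ 0.00010619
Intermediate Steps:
t = 5/8 (t = (-1*(-5))/8 = (1/8)*5 = 5/8 ≈ 0.62500)
J = -10 (J = -6 - 4 = -10)
l(N, O) = N + N**2 (l(N, O) = N**2 + N = N + N**2)
v(P) = -384 (v(P) = -328 - 56 = -384)
W = 9801 (W = (100 - 1)**2 = 99**2 = 9801)
1/(W + v(-892)) = 1/(9801 - 384) = 1/9417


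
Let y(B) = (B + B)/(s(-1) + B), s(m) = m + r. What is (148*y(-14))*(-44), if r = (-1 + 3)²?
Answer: -16576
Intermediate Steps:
r = 4 (r = 2² = 4)
s(m) = 4 + m (s(m) = m + 4 = 4 + m)
y(B) = 2*B/(3 + B) (y(B) = (B + B)/((4 - 1) + B) = (2*B)/(3 + B) = 2*B/(3 + B))
(148*y(-14))*(-44) = (148*(2*(-14)/(3 - 14)))*(-44) = (148*(2*(-14)/(-11)))*(-44) = (148*(2*(-14)*(-1/11)))*(-44) = (148*(28/11))*(-44) = (4144/11)*(-44) = -16576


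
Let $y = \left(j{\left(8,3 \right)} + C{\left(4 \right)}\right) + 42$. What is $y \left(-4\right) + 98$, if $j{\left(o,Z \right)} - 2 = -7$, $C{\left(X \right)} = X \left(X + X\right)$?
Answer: $-178$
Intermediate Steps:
$C{\left(X \right)} = 2 X^{2}$ ($C{\left(X \right)} = X 2 X = 2 X^{2}$)
$j{\left(o,Z \right)} = -5$ ($j{\left(o,Z \right)} = 2 - 7 = -5$)
$y = 69$ ($y = \left(-5 + 2 \cdot 4^{2}\right) + 42 = \left(-5 + 2 \cdot 16\right) + 42 = \left(-5 + 32\right) + 42 = 27 + 42 = 69$)
$y \left(-4\right) + 98 = 69 \left(-4\right) + 98 = -276 + 98 = -178$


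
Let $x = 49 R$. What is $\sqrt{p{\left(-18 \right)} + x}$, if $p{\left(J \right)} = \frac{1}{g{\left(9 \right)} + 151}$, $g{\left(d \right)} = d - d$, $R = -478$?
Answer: $\frac{3 i \sqrt{59338319}}{151} \approx 153.04 i$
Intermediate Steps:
$g{\left(d \right)} = 0$
$p{\left(J \right)} = \frac{1}{151}$ ($p{\left(J \right)} = \frac{1}{0 + 151} = \frac{1}{151}$)
$x = -23422$ ($x = 49 \left(-478\right) = -23422$)
$\sqrt{p{\left(-18 \right)} + x} = \sqrt{\frac{1}{151} - 23422} = \sqrt{- \frac{3536721}{151}} = \frac{3 i \sqrt{59338319}}{151}$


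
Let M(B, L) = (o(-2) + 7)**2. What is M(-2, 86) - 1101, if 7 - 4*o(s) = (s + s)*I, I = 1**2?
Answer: -16095/16 ≈ -1005.9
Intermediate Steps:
I = 1
o(s) = 7/4 - s/2 (o(s) = 7/4 - (s + s)/4 = 7/4 - 2*s/4 = 7/4 - s/2)
M(B, L) = 1521/16 (M(B, L) = ((7/4 - 1/2*(-2)) + 7)**2 = ((7/4 + 1) + 7)**2 = (11/4 + 7)**2 = (39/4)**2 = 1521/16)
M(-2, 86) - 1101 = 1521/16 - 1101 = -16095/16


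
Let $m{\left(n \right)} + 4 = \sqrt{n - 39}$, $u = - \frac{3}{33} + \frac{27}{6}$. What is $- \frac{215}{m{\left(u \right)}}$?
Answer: $\frac{18920}{1113} + \frac{215 i \sqrt{16742}}{1113} \approx 16.999 + 24.995 i$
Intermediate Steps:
$u = \frac{97}{22}$ ($u = \left(-3\right) \frac{1}{33} + 27 \cdot \frac{1}{6} = - \frac{1}{11} + \frac{9}{2} = \frac{97}{22} \approx 4.4091$)
$m{\left(n \right)} = -4 + \sqrt{-39 + n}$ ($m{\left(n \right)} = -4 + \sqrt{n - 39} = -4 + \sqrt{-39 + n}$)
$- \frac{215}{m{\left(u \right)}} = - \frac{215}{-4 + \sqrt{-39 + \frac{97}{22}}} = - \frac{215}{-4 + \sqrt{- \frac{761}{22}}} = - \frac{215}{-4 + \frac{i \sqrt{16742}}{22}}$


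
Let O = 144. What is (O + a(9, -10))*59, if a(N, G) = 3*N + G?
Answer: 9499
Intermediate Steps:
a(N, G) = G + 3*N
(O + a(9, -10))*59 = (144 + (-10 + 3*9))*59 = (144 + (-10 + 27))*59 = (144 + 17)*59 = 161*59 = 9499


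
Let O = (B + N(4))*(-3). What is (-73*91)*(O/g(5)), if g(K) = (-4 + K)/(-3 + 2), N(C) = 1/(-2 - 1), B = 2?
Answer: -33215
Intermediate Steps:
N(C) = -⅓ (N(C) = 1/(-3) = -⅓)
O = -5 (O = (2 - ⅓)*(-3) = (5/3)*(-3) = -5)
g(K) = 4 - K (g(K) = (-4 + K)/(-1) = (-4 + K)*(-1) = 4 - K)
(-73*91)*(O/g(5)) = (-73*91)*(-5/(4 - 1*5)) = -(-33215)/(4 - 5) = -(-33215)/(-1) = -(-33215)*(-1) = -6643*5 = -33215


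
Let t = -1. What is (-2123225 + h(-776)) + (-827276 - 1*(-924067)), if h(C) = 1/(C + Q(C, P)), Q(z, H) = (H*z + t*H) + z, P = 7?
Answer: -14166800095/6991 ≈ -2.0264e+6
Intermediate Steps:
Q(z, H) = z - H + H*z (Q(z, H) = (H*z - H) + z = (-H + H*z) + z = z - H + H*z)
h(C) = 1/(-7 + 9*C) (h(C) = 1/(C + (C - 1*7 + 7*C)) = 1/(C + (C - 7 + 7*C)) = 1/(C + (-7 + 8*C)) = 1/(-7 + 9*C))
(-2123225 + h(-776)) + (-827276 - 1*(-924067)) = (-2123225 + 1/(-7 + 9*(-776))) + (-827276 - 1*(-924067)) = (-2123225 + 1/(-7 - 6984)) + (-827276 + 924067) = (-2123225 + 1/(-6991)) + 96791 = (-2123225 - 1/6991) + 96791 = -14843465976/6991 + 96791 = -14166800095/6991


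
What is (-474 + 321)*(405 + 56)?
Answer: -70533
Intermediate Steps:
(-474 + 321)*(405 + 56) = -153*461 = -70533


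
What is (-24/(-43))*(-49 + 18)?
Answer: -744/43 ≈ -17.302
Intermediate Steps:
(-24/(-43))*(-49 + 18) = -24*(-1/43)*(-31) = (24/43)*(-31) = -744/43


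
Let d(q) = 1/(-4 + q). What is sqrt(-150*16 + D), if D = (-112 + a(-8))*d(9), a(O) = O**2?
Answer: 4*I*sqrt(3765)/5 ≈ 49.088*I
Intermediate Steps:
D = -48/5 (D = (-112 + (-8)**2)/(-4 + 9) = (-112 + 64)/5 = -48*1/5 = -48/5 ≈ -9.6000)
sqrt(-150*16 + D) = sqrt(-150*16 - 48/5) = sqrt(-2400 - 48/5) = sqrt(-12048/5) = 4*I*sqrt(3765)/5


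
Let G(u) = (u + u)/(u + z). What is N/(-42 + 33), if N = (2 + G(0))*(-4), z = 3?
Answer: 8/9 ≈ 0.88889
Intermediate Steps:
G(u) = 2*u/(3 + u) (G(u) = (u + u)/(u + 3) = (2*u)/(3 + u) = 2*u/(3 + u))
N = -8 (N = (2 + 2*0/(3 + 0))*(-4) = (2 + 2*0/3)*(-4) = (2 + 2*0*(⅓))*(-4) = (2 + 0)*(-4) = 2*(-4) = -8)
N/(-42 + 33) = -8/(-42 + 33) = -8/(-9) = -⅑*(-8) = 8/9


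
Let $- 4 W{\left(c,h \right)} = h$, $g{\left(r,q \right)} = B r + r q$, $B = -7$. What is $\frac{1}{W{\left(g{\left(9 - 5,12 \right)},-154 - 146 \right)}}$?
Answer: $\frac{1}{75} \approx 0.013333$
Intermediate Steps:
$g{\left(r,q \right)} = - 7 r + q r$ ($g{\left(r,q \right)} = - 7 r + r q = - 7 r + q r$)
$W{\left(c,h \right)} = - \frac{h}{4}$
$\frac{1}{W{\left(g{\left(9 - 5,12 \right)},-154 - 146 \right)}} = \frac{1}{\left(- \frac{1}{4}\right) \left(-154 - 146\right)} = \frac{1}{\left(- \frac{1}{4}\right) \left(-300\right)} = \frac{1}{75}$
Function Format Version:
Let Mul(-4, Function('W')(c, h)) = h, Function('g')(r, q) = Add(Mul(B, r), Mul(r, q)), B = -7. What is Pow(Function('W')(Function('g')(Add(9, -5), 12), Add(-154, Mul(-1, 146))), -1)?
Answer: Rational(1, 75) ≈ 0.013333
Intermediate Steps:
Function('g')(r, q) = Add(Mul(-7, r), Mul(q, r)) (Function('g')(r, q) = Add(Mul(-7, r), Mul(r, q)) = Add(Mul(-7, r), Mul(q, r)))
Function('W')(c, h) = Mul(Rational(-1, 4), h)
Pow(Function('W')(Function('g')(Add(9, -5), 12), Add(-154, Mul(-1, 146))), -1) = Pow(Mul(Rational(-1, 4), Add(-154, Mul(-1, 146))), -1) = Pow(Mul(Rational(-1, 4), Add(-154, -146)), -1) = Pow(Mul(Rational(-1, 4), -300), -1) = Pow(75, -1) = Rational(1, 75)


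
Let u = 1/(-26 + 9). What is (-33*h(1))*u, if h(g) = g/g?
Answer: 33/17 ≈ 1.9412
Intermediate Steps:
h(g) = 1
u = -1/17 (u = 1/(-17) = -1/17 ≈ -0.058824)
(-33*h(1))*u = -33*1*(-1/17) = -33*(-1/17) = 33/17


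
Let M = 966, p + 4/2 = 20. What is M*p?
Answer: 17388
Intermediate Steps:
p = 18 (p = -2 + 20 = 18)
M*p = 966*18 = 17388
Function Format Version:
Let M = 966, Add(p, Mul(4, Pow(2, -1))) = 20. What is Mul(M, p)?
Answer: 17388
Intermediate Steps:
p = 18 (p = Add(-2, 20) = 18)
Mul(M, p) = Mul(966, 18) = 17388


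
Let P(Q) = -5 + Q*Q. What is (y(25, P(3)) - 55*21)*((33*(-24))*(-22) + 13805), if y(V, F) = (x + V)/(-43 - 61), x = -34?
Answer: -3750946419/104 ≈ -3.6067e+7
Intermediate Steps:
P(Q) = -5 + Q**2
y(V, F) = 17/52 - V/104 (y(V, F) = (-34 + V)/(-43 - 61) = (-34 + V)/(-104) = (-34 + V)*(-1/104) = 17/52 - V/104)
(y(25, P(3)) - 55*21)*((33*(-24))*(-22) + 13805) = ((17/52 - 1/104*25) - 55*21)*((33*(-24))*(-22) + 13805) = ((17/52 - 25/104) - 1155)*(-792*(-22) + 13805) = (9/104 - 1155)*(17424 + 13805) = -120111/104*31229 = -3750946419/104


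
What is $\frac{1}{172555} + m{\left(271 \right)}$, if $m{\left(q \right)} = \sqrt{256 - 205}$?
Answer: $\frac{1}{172555} + \sqrt{51} \approx 7.1414$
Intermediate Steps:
$m{\left(q \right)} = \sqrt{51}$
$\frac{1}{172555} + m{\left(271 \right)} = \frac{1}{172555} + \sqrt{51}$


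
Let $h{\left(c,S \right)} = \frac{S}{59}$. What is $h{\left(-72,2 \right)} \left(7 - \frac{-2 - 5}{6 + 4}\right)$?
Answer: $\frac{77}{295} \approx 0.26102$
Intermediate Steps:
$h{\left(c,S \right)} = \frac{S}{59}$ ($h{\left(c,S \right)} = S \frac{1}{59} = \frac{S}{59}$)
$h{\left(-72,2 \right)} \left(7 - \frac{-2 - 5}{6 + 4}\right) = \frac{1}{59} \cdot 2 \left(7 - \frac{-2 - 5}{6 + 4}\right) = \frac{2 \left(7 - - \frac{7}{10}\right)}{59} = \frac{2 \left(7 + \frac{7}{10}\right)}{59} = \frac{2}{59} \cdot \frac{77}{10} = \frac{77}{295}$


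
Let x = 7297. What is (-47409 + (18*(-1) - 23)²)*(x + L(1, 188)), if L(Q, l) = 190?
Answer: -342365536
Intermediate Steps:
(-47409 + (18*(-1) - 23)²)*(x + L(1, 188)) = (-47409 + (18*(-1) - 23)²)*(7297 + 190) = (-47409 + (-18 - 23)²)*7487 = (-47409 + (-41)²)*7487 = (-47409 + 1681)*7487 = -45728*7487 = -342365536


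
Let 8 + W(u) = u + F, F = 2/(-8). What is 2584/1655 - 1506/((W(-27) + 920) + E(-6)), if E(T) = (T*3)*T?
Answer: 291344/6572005 ≈ 0.044331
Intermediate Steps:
F = -1/4 (F = 2*(-1/8) = -1/4 ≈ -0.25000)
W(u) = -33/4 + u (W(u) = -8 + (u - 1/4) = -8 + (-1/4 + u) = -33/4 + u)
E(T) = 3*T**2 (E(T) = (3*T)*T = 3*T**2)
2584/1655 - 1506/((W(-27) + 920) + E(-6)) = 2584/1655 - 1506/(((-33/4 - 27) + 920) + 3*(-6)**2) = 2584*(1/1655) - 1506/((-141/4 + 920) + 3*36) = 2584/1655 - 1506/(3539/4 + 108) = 2584/1655 - 1506/3971/4 = 2584/1655 - 1506*4/3971 = 2584/1655 - 6024/3971 = 291344/6572005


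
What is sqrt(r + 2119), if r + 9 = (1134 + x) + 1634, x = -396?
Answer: 3*sqrt(498) ≈ 66.948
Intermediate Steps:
r = 2363 (r = -9 + ((1134 - 396) + 1634) = -9 + (738 + 1634) = -9 + 2372 = 2363)
sqrt(r + 2119) = sqrt(2363 + 2119) = sqrt(4482) = 3*sqrt(498)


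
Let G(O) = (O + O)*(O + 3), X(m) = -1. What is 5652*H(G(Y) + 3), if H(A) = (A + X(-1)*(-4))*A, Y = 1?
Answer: 932580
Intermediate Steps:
G(O) = 2*O*(3 + O) (G(O) = (2*O)*(3 + O) = 2*O*(3 + O))
H(A) = A*(4 + A) (H(A) = (A - 1*(-4))*A = (A + 4)*A = (4 + A)*A = A*(4 + A))
5652*H(G(Y) + 3) = 5652*((2*1*(3 + 1) + 3)*(4 + (2*1*(3 + 1) + 3))) = 5652*((2*1*4 + 3)*(4 + (2*1*4 + 3))) = 5652*((8 + 3)*(4 + (8 + 3))) = 5652*(11*(4 + 11)) = 5652*(11*15) = 5652*165 = 932580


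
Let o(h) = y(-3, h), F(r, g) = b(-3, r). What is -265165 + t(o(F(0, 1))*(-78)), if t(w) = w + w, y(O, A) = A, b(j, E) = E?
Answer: -265165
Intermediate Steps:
F(r, g) = r
o(h) = h
t(w) = 2*w
-265165 + t(o(F(0, 1))*(-78)) = -265165 + 2*(0*(-78)) = -265165 + 2*0 = -265165 + 0 = -265165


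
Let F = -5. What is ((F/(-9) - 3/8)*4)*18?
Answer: 13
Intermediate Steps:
((F/(-9) - 3/8)*4)*18 = ((-5/(-9) - 3/8)*4)*18 = ((-5*(-⅑) - 3*⅛)*4)*18 = ((5/9 - 3/8)*4)*18 = ((13/72)*4)*18 = (13/18)*18 = 13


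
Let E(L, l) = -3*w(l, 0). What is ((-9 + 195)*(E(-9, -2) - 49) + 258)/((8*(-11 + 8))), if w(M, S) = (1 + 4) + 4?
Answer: 2313/4 ≈ 578.25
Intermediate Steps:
w(M, S) = 9 (w(M, S) = 5 + 4 = 9)
E(L, l) = -27 (E(L, l) = -3*9 = -27)
((-9 + 195)*(E(-9, -2) - 49) + 258)/((8*(-11 + 8))) = ((-9 + 195)*(-27 - 49) + 258)/((8*(-11 + 8))) = (186*(-76) + 258)/((8*(-3))) = (-14136 + 258)/(-24) = -13878*(-1/24) = 2313/4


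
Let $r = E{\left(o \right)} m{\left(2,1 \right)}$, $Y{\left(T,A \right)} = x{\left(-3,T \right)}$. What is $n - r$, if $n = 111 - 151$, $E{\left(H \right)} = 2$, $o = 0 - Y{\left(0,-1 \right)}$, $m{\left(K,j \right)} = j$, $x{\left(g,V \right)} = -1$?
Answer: $-42$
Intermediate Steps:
$Y{\left(T,A \right)} = -1$
$o = 1$ ($o = 0 - -1 = 0 + 1 = 1$)
$n = -40$ ($n = 111 - 151 = -40$)
$r = 2$ ($r = 2 \cdot 1 = 2$)
$n - r = -40 - 2 = -42$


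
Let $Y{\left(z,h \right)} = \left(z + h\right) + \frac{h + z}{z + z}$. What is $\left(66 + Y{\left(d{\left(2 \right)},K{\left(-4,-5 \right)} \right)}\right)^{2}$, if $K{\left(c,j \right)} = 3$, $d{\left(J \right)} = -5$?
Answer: $\frac{103041}{25} \approx 4121.6$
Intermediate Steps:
$Y{\left(z,h \right)} = h + z + \frac{h + z}{2 z}$ ($Y{\left(z,h \right)} = \left(h + z\right) + \frac{h + z}{2 z} = h + z + \frac{h + z}{2 z}$)
$\left(66 + Y{\left(d{\left(2 \right)},K{\left(-4,-5 \right)} \right)}\right)^{2} = \left(66 + \left(\frac{1}{2} + 3 - 5 + \frac{1}{2} \cdot 3 \frac{1}{-5}\right)\right)^{2} = \left(66 + \left(\frac{1}{2} + 3 - 5 + \frac{1}{2} \cdot 3 \left(- \frac{1}{5}\right)\right)\right)^{2} = \left(66 + \left(\frac{1}{2} + 3 - 5 - \frac{3}{10}\right)\right)^{2} = \left(66 - \frac{9}{5}\right)^{2} = \left(\frac{321}{5}\right)^{2} = \frac{103041}{25}$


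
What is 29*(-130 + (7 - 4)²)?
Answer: -3509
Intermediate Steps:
29*(-130 + (7 - 4)²) = 29*(-130 + 3²) = 29*(-130 + 9) = 29*(-121) = -3509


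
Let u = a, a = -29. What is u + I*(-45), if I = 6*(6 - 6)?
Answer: -29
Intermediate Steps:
u = -29
I = 0 (I = 6*0 = 0)
u + I*(-45) = -29 + 0*(-45) = -29 + 0 = -29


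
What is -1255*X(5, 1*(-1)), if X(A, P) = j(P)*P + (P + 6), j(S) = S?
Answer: -7530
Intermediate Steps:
X(A, P) = 6 + P + P² (X(A, P) = P*P + (P + 6) = P² + (6 + P) = 6 + P + P²)
-1255*X(5, 1*(-1)) = -1255*(6 + 1*(-1) + (1*(-1))²) = -1255*(6 - 1 + (-1)²) = -1255*(6 - 1 + 1) = -1255*6 = -7530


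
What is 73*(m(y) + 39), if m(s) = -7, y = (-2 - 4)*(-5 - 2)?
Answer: 2336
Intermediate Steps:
y = 42 (y = -6*(-7) = 42)
73*(m(y) + 39) = 73*(-7 + 39) = 73*32 = 2336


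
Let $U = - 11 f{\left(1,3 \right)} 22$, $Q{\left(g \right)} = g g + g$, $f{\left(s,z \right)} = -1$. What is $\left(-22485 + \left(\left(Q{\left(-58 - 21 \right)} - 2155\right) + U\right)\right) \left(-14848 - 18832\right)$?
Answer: $614188480$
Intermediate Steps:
$Q{\left(g \right)} = g + g^{2}$ ($Q{\left(g \right)} = g^{2} + g = g + g^{2}$)
$U = 242$ ($U = \left(-11\right) \left(-1\right) 22 = 11 \cdot 22 = 242$)
$\left(-22485 + \left(\left(Q{\left(-58 - 21 \right)} - 2155\right) + U\right)\right) \left(-14848 - 18832\right) = \left(-22485 - \left(1913 - \left(-58 - 21\right) \left(1 - 79\right)\right)\right) \left(-14848 - 18832\right) = \left(-22485 - \left(1913 + 79 \left(1 - 79\right)\right)\right) \left(-33680\right) = \left(-22485 + \left(\left(\left(-79\right) \left(-78\right) - 2155\right) + 242\right)\right) \left(-33680\right) = \left(-22485 + \left(\left(6162 - 2155\right) + 242\right)\right) \left(-33680\right) = \left(-22485 + \left(4007 + 242\right)\right) \left(-33680\right) = \left(-22485 + 4249\right) \left(-33680\right) = \left(-18236\right) \left(-33680\right) = 614188480$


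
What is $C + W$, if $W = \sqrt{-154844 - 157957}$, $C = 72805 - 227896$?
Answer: $-155091 + i \sqrt{312801} \approx -1.5509 \cdot 10^{5} + 559.29 i$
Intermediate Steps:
$C = -155091$
$W = i \sqrt{312801}$ ($W = \sqrt{-154844 - 157957} = \sqrt{-312801} = i \sqrt{312801} \approx 559.29 i$)
$C + W = -155091 + i \sqrt{312801}$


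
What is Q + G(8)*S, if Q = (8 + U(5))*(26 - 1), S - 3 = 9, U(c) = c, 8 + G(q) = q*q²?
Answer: 6373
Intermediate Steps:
G(q) = -8 + q³ (G(q) = -8 + q*q² = -8 + q³)
S = 12 (S = 3 + 9 = 12)
Q = 325 (Q = (8 + 5)*(26 - 1) = 13*25 = 325)
Q + G(8)*S = 325 + (-8 + 8³)*12 = 325 + (-8 + 512)*12 = 325 + 504*12 = 325 + 6048 = 6373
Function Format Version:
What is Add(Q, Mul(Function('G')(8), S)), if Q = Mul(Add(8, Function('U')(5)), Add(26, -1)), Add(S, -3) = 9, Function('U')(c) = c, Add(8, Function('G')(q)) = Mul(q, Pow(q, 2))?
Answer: 6373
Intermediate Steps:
Function('G')(q) = Add(-8, Pow(q, 3)) (Function('G')(q) = Add(-8, Mul(q, Pow(q, 2))) = Add(-8, Pow(q, 3)))
S = 12 (S = Add(3, 9) = 12)
Q = 325 (Q = Mul(Add(8, 5), Add(26, -1)) = Mul(13, 25) = 325)
Add(Q, Mul(Function('G')(8), S)) = Add(325, Mul(Add(-8, Pow(8, 3)), 12)) = Add(325, Mul(Add(-8, 512), 12)) = Add(325, Mul(504, 12)) = Add(325, 6048) = 6373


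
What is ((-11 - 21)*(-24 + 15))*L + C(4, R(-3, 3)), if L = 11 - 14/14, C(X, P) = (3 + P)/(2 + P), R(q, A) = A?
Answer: 14406/5 ≈ 2881.2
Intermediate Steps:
C(X, P) = (3 + P)/(2 + P)
L = 10 (L = 11 - 14*1/14 = 11 - 1 = 10)
((-11 - 21)*(-24 + 15))*L + C(4, R(-3, 3)) = ((-11 - 21)*(-24 + 15))*10 + (3 + 3)/(2 + 3) = -32*(-9)*10 + 6/5 = 288*10 + (⅕)*6 = 2880 + 6/5 = 14406/5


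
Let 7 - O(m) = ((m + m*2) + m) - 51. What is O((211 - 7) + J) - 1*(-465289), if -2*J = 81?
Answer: 464693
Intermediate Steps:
J = -81/2 (J = -½*81 = -81/2 ≈ -40.500)
O(m) = 58 - 4*m (O(m) = 7 - (((m + m*2) + m) - 51) = 7 - (((m + 2*m) + m) - 51) = 7 - ((3*m + m) - 51) = 7 - (4*m - 51) = 7 - (-51 + 4*m) = 7 + (51 - 4*m) = 58 - 4*m)
O((211 - 7) + J) - 1*(-465289) = (58 - 4*((211 - 7) - 81/2)) - 1*(-465289) = (58 - 4*(204 - 81/2)) + 465289 = (58 - 4*327/2) + 465289 = (58 - 654) + 465289 = -596 + 465289 = 464693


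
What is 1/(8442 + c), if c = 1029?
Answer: 1/9471 ≈ 0.00010559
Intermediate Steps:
1/(8442 + c) = 1/(8442 + 1029) = 1/9471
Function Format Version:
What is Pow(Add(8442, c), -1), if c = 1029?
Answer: Rational(1, 9471) ≈ 0.00010559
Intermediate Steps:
Pow(Add(8442, c), -1) = Pow(Add(8442, 1029), -1) = Pow(9471, -1) = Rational(1, 9471)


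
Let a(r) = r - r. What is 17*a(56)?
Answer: 0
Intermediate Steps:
a(r) = 0
17*a(56) = 17*0 = 0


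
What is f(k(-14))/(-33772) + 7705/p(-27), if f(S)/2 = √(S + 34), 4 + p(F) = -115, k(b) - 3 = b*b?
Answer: -7705/119 - √233/16886 ≈ -64.749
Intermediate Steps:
k(b) = 3 + b² (k(b) = 3 + b*b = 3 + b²)
p(F) = -119 (p(F) = -4 - 115 = -119)
f(S) = 2*√(34 + S) (f(S) = 2*√(S + 34) = 2*√(34 + S))
f(k(-14))/(-33772) + 7705/p(-27) = (2*√(34 + (3 + (-14)²)))/(-33772) + 7705/(-119) = (2*√(34 + (3 + 196)))*(-1/33772) + 7705*(-1/119) = (2*√(34 + 199))*(-1/33772) - 7705/119 = (2*√233)*(-1/33772) - 7705/119 = -√233/16886 - 7705/119 = -7705/119 - √233/16886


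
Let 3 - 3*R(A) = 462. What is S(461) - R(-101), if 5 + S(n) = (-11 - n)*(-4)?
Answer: 2036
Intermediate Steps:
S(n) = 39 + 4*n (S(n) = -5 + (-11 - n)*(-4) = -5 + (44 + 4*n) = 39 + 4*n)
R(A) = -153 (R(A) = 1 - ⅓*462 = 1 - 154 = -153)
S(461) - R(-101) = (39 + 4*461) - 1*(-153) = (39 + 1844) + 153 = 1883 + 153 = 2036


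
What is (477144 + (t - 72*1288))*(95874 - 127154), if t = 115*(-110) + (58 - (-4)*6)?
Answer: -11631155200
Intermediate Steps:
t = -12568 (t = -12650 + (58 - 1*(-24)) = -12650 + (58 + 24) = -12650 + 82 = -12568)
(477144 + (t - 72*1288))*(95874 - 127154) = (477144 + (-12568 - 72*1288))*(95874 - 127154) = (477144 + (-12568 - 92736))*(-31280) = (477144 - 105304)*(-31280) = 371840*(-31280) = -11631155200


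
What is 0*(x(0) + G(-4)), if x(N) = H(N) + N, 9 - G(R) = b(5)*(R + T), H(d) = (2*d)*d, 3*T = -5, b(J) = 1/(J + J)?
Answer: 0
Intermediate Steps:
b(J) = 1/(2*J)
T = -5/3 (T = (1/3)*(-5) = -5/3 ≈ -1.6667)
H(d) = 2*d**2
G(R) = 55/6 - R/10 (G(R) = 9 - (1/2)/5*(R - 5/3) = 9 - (1/2)*(1/5)*(-5/3 + R) = 9 - (-5/3 + R)/10 = 9 - (-1/6 + R/10) = 9 + (1/6 - R/10) = 55/6 - R/10)
x(N) = N + 2*N**2 (x(N) = 2*N**2 + N = N + 2*N**2)
0*(x(0) + G(-4)) = 0*(0*(1 + 2*0) + (55/6 - 1/10*(-4))) = 0*(0*(1 + 0) + (55/6 + 2/5)) = 0*(0*1 + 287/30) = 0*(0 + 287/30) = 0*(287/30) = 0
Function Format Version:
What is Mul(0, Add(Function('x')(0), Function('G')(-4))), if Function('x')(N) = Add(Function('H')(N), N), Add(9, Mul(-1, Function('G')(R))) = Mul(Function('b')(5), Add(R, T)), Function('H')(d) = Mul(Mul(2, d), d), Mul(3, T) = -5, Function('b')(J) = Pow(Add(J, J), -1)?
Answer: 0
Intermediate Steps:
Function('b')(J) = Mul(Rational(1, 2), Pow(J, -1)) (Function('b')(J) = Pow(Mul(2, J), -1) = Mul(Rational(1, 2), Pow(J, -1)))
T = Rational(-5, 3) (T = Mul(Rational(1, 3), -5) = Rational(-5, 3) ≈ -1.6667)
Function('H')(d) = Mul(2, Pow(d, 2))
Function('G')(R) = Add(Rational(55, 6), Mul(Rational(-1, 10), R)) (Function('G')(R) = Add(9, Mul(-1, Mul(Mul(Rational(1, 2), Pow(5, -1)), Add(R, Rational(-5, 3))))) = Add(9, Mul(-1, Mul(Mul(Rational(1, 2), Rational(1, 5)), Add(Rational(-5, 3), R)))) = Add(9, Mul(-1, Mul(Rational(1, 10), Add(Rational(-5, 3), R)))) = Add(9, Mul(-1, Add(Rational(-1, 6), Mul(Rational(1, 10), R)))) = Add(9, Add(Rational(1, 6), Mul(Rational(-1, 10), R))) = Add(Rational(55, 6), Mul(Rational(-1, 10), R)))
Function('x')(N) = Add(N, Mul(2, Pow(N, 2))) (Function('x')(N) = Add(Mul(2, Pow(N, 2)), N) = Add(N, Mul(2, Pow(N, 2))))
Mul(0, Add(Function('x')(0), Function('G')(-4))) = Mul(0, Add(Mul(0, Add(1, Mul(2, 0))), Add(Rational(55, 6), Mul(Rational(-1, 10), -4)))) = Mul(0, Add(Mul(0, Add(1, 0)), Add(Rational(55, 6), Rational(2, 5)))) = Mul(0, Add(Mul(0, 1), Rational(287, 30))) = Mul(0, Add(0, Rational(287, 30))) = Mul(0, Rational(287, 30)) = 0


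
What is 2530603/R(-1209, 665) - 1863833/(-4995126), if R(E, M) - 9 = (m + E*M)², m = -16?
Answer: 301206777567735827/807234350157139815 ≈ 0.37313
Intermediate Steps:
R(E, M) = 9 + (-16 + E*M)²
2530603/R(-1209, 665) - 1863833/(-4995126) = 2530603/(9 + (-16 - 1209*665)²) - 1863833/(-4995126) = 2530603/(9 + (-16 - 803985)²) - 1863833*(-1/4995126) = 2530603/(9 + (-804001)²) + 1863833/4995126 = 2530603/(9 + 646417608001) + 1863833/4995126 = 2530603/646417608010 + 1863833/4995126 = 301206777567735827/807234350157139815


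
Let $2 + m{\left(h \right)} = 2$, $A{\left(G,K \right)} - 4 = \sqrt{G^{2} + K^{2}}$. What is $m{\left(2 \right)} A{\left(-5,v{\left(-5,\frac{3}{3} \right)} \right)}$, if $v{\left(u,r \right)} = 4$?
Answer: $0$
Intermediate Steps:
$A{\left(G,K \right)} = 4 + \sqrt{G^{2} + K^{2}}$
$m{\left(h \right)} = 0$ ($m{\left(h \right)} = -2 + 2 = 0$)
$m{\left(2 \right)} A{\left(-5,v{\left(-5,\frac{3}{3} \right)} \right)} = 0 \left(4 + \sqrt{\left(-5\right)^{2} + 4^{2}}\right) = 0 \left(4 + \sqrt{25 + 16}\right) = 0 \left(4 + \sqrt{41}\right) = 0$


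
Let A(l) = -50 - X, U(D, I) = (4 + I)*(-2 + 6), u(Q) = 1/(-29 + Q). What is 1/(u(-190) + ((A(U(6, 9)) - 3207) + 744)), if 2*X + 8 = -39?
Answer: -438/1090403 ≈ -0.00040169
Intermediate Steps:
U(D, I) = 16 + 4*I (U(D, I) = (4 + I)*4 = 16 + 4*I)
X = -47/2 (X = -4 + (½)*(-39) = -4 - 39/2 = -47/2 ≈ -23.500)
A(l) = -53/2 (A(l) = -50 - 1*(-47/2) = -50 + 47/2 = -53/2)
1/(u(-190) + ((A(U(6, 9)) - 3207) + 744)) = 1/(1/(-29 - 190) + ((-53/2 - 3207) + 744)) = 1/(1/(-219) + (-6467/2 + 744)) = 1/(-1/219 - 4979/2) = 1/(-1090403/438) = -438/1090403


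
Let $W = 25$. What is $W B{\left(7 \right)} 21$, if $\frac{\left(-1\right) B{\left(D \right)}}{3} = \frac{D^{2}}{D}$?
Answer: $-11025$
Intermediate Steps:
$B{\left(D \right)} = - 3 D$ ($B{\left(D \right)} = - 3 \frac{D^{2}}{D} = - 3 D$)
$W B{\left(7 \right)} 21 = 25 \left(\left(-3\right) 7\right) 21 = 25 \left(-21\right) 21 = \left(-525\right) 21 = -11025$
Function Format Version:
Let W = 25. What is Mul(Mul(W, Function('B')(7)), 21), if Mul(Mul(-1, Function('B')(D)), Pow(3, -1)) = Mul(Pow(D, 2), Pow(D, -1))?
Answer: -11025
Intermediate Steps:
Function('B')(D) = Mul(-3, D) (Function('B')(D) = Mul(-3, Mul(Pow(D, 2), Pow(D, -1))) = Mul(-3, D))
Mul(Mul(W, Function('B')(7)), 21) = Mul(Mul(25, Mul(-3, 7)), 21) = Mul(Mul(25, -21), 21) = Mul(-525, 21) = -11025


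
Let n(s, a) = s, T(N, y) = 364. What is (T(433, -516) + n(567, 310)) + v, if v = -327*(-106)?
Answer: 35593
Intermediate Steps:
v = 34662
(T(433, -516) + n(567, 310)) + v = (364 + 567) + 34662 = 931 + 34662 = 35593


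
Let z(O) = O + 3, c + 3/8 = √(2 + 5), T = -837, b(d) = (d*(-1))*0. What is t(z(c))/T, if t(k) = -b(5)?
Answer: 0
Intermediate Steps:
b(d) = 0 (b(d) = -d*0 = 0)
c = -3/8 + √7 (c = -3/8 + √(2 + 5) = -3/8 + √7 ≈ 2.2708)
z(O) = 3 + O
t(k) = 0 (t(k) = -1*0 = 0)
t(z(c))/T = 0/(-837) = 0*(-1/837) = 0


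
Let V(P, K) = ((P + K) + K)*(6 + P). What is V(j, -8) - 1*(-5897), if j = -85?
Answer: 13876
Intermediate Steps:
V(P, K) = (6 + P)*(P + 2*K) (V(P, K) = ((K + P) + K)*(6 + P) = (P + 2*K)*(6 + P) = (6 + P)*(P + 2*K))
V(j, -8) - 1*(-5897) = ((-85)² + 6*(-85) + 12*(-8) + 2*(-8)*(-85)) - 1*(-5897) = (7225 - 510 - 96 + 1360) + 5897 = 7979 + 5897 = 13876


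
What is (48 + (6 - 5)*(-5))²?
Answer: 1849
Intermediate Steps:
(48 + (6 - 5)*(-5))² = (48 + 1*(-5))² = (48 - 5)² = 43² = 1849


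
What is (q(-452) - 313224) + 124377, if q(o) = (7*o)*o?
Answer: 1241281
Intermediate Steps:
q(o) = 7*o**2
(q(-452) - 313224) + 124377 = (7*(-452)**2 - 313224) + 124377 = (7*204304 - 313224) + 124377 = (1430128 - 313224) + 124377 = 1116904 + 124377 = 1241281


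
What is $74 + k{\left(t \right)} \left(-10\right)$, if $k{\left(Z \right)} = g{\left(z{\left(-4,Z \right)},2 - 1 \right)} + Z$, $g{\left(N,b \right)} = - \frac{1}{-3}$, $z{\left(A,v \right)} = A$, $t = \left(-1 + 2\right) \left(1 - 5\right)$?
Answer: $\frac{332}{3} \approx 110.67$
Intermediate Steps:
$t = -4$ ($t = 1 \left(-4\right) = -4$)
$g{\left(N,b \right)} = \frac{1}{3}$ ($g{\left(N,b \right)} = \left(-1\right) \left(- \frac{1}{3}\right) = \frac{1}{3}$)
$k{\left(Z \right)} = \frac{1}{3} + Z$
$74 + k{\left(t \right)} \left(-10\right) = 74 + \left(\frac{1}{3} - 4\right) \left(-10\right) = 74 - - \frac{110}{3} = 74 + \frac{110}{3} = \frac{332}{3}$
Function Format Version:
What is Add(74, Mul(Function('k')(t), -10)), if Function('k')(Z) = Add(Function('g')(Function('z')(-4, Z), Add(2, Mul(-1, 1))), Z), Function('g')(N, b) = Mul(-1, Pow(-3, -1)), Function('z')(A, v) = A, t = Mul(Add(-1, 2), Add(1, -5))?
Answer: Rational(332, 3) ≈ 110.67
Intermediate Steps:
t = -4 (t = Mul(1, -4) = -4)
Function('g')(N, b) = Rational(1, 3) (Function('g')(N, b) = Mul(-1, Rational(-1, 3)) = Rational(1, 3))
Function('k')(Z) = Add(Rational(1, 3), Z)
Add(74, Mul(Function('k')(t), -10)) = Add(74, Mul(Add(Rational(1, 3), -4), -10)) = Add(74, Mul(Rational(-11, 3), -10)) = Add(74, Rational(110, 3)) = Rational(332, 3)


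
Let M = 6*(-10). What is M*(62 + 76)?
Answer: -8280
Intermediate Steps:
M = -60
M*(62 + 76) = -60*(62 + 76) = -60*138 = -8280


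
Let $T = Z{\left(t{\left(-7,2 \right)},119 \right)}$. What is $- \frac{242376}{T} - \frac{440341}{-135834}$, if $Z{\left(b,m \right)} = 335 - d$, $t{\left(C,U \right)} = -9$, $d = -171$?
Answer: $- \frac{16350044519}{34366002} \approx -475.76$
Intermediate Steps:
$Z{\left(b,m \right)} = 506$ ($Z{\left(b,m \right)} = 335 - -171 = 335 + 171 = 506$)
$T = 506$
$- \frac{242376}{T} - \frac{440341}{-135834} = - \frac{242376}{506} - \frac{440341}{-135834} = \left(-242376\right) \frac{1}{506} - - \frac{440341}{135834} = - \frac{121188}{253} + \frac{440341}{135834} = - \frac{16350044519}{34366002}$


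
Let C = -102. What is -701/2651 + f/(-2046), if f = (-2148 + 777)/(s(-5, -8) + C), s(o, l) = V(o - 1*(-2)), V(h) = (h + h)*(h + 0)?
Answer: -3760945/13806408 ≈ -0.27241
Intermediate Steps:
V(h) = 2*h**2 (V(h) = (2*h)*h = 2*h**2)
s(o, l) = 2*(2 + o)**2 (s(o, l) = 2*(o - 1*(-2))**2 = 2*(o + 2)**2 = 2*(2 + o)**2)
f = 457/28 (f = (-2148 + 777)/(2*(2 - 5)**2 - 102) = -1371/(2*(-3)**2 - 102) = -1371/(2*9 - 102) = -1371/(18 - 102) = -1371/(-84) = -1371*(-1/84) = 457/28 ≈ 16.321)
-701/2651 + f/(-2046) = -701/2651 + (457/28)/(-2046) = -701*1/2651 + (457/28)*(-1/2046) = -701/2651 - 457/57288 = -3760945/13806408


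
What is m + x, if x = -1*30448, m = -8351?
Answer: -38799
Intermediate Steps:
x = -30448
m + x = -8351 - 30448 = -38799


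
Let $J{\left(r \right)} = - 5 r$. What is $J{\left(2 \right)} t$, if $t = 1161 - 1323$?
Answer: $1620$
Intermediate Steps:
$t = -162$ ($t = 1161 - 1323 = -162$)
$J{\left(2 \right)} t = \left(-5\right) 2 \left(-162\right) = \left(-10\right) \left(-162\right) = 1620$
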